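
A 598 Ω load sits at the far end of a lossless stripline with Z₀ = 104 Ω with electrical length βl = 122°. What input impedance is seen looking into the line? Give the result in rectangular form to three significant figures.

Z_in ≈ 24.9 + j62.3 Ω

tan(βl) = tan(122°) = -1.6
Z_in = Z_0·(Z_L + jZ_0·tanβl)/(Z_0 + jZ_L·tanβl)
     = 104·(598 − j166)/(104 − j957)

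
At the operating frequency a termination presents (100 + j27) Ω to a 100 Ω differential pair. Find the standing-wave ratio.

Γ = (Z_L − Z_0)/(Z_L + Z_0) = (0 + j27)/(200 + j27)
|Γ| = 27/202 = 0.134
VSWR = (1 + |Γ|)/(1 − |Γ|) = 1.13/0.866

VSWR ≈ 1.31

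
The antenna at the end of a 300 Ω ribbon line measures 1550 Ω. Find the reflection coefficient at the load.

Γ = (Z_L − Z_0)/(Z_L + Z_0) = (1550 − 300)/(1550 + 300) = 1250/1850

Γ = 0.676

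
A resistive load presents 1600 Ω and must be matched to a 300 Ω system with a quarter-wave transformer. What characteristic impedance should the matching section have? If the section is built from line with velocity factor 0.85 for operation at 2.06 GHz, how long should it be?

Z_qwt ≈ 693 Ω; length ≈ 3.09 cm

Z_qwt = √(Z_0·R_L) = √(300 × 1600) = √480000
λ = 0.85·c/f = 0.124 m, so l = λ/4 = 0.0309 m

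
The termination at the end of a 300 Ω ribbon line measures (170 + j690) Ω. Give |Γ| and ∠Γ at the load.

Γ ≈ 0.841 ∠ 44.9°

Γ = (Z_L − Z_0)/(Z_L + Z_0) = (-130 + j690)/(470 + j690)
|Γ| = 702/835 = 0.841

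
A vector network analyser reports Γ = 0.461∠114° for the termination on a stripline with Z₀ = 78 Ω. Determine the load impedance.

Z_L = Z_0·(1 + Γ)/(1 − Γ) = 78·(0.812 + j0.421)/(1.19 − j0.421)

Z_L ≈ 38.7 + j41.4 Ω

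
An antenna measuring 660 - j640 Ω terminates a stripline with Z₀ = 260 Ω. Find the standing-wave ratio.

VSWR ≈ 5.12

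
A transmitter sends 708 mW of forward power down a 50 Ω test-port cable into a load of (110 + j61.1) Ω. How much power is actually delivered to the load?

P_delivered ≈ 531 mW

|Γ| = |(60 + j61.1)/(160 + j61.1)| = 0.5
|Γ|² = 0.25
P_refl = |Γ|²·P_inc = 177 mW, P_del = (1 − |Γ|²)·P_inc = 531 mW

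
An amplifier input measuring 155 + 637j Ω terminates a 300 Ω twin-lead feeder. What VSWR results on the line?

Γ = (Z_L − Z_0)/(Z_L + Z_0) = (-145 + j637)/(455 + j637)
|Γ| = 653/783 = 0.835
VSWR = (1 + |Γ|)/(1 − |Γ|) = 1.83/0.165

VSWR ≈ 11.1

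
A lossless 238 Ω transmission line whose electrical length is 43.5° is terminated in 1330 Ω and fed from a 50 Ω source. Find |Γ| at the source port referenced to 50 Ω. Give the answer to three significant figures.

tan(βl) = 0.949
Z_in = Z_0·(Z_L + jZ_0·tanβl)/(Z_0 + jZ_L·tanβl) = 86.8 − j234 Ω
Γ_s = (Z_in − Z_s)/(Z_in + Z_s) = (36.8 − j234)/(137 − j234), |Γ_s| = 0.874

|Γ| ≈ 0.874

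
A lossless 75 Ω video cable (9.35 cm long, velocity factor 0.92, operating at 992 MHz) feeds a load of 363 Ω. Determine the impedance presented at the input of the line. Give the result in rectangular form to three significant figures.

λ = v/f = 0.92·c / 992 MHz = 0.278 m
βl = 2π·l/λ = 2π × 0.336 = 121°
tan(βl) = tan(121°) = -1.67
Z_in = Z_0·(Z_L + jZ_0·tanβl)/(Z_0 + jZ_L·tanβl)
     = 75·(363 − j125)/(75 − j605)

Z_in ≈ 20.8 + j42.5 Ω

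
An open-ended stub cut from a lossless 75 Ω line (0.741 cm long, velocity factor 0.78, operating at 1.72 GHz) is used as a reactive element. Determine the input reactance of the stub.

λ = v/f = 0.78·c / 1.72 GHz = 0.136 m
βl = 2π·l/λ = 2π × 0.0545 = 19.6°
tan(βl) = 0.356
For an open-ended stub, Z_in = −jZ_0·cot(βl) = −jZ_0/tan(βl)

X_in ≈ -211 Ω (capacitive)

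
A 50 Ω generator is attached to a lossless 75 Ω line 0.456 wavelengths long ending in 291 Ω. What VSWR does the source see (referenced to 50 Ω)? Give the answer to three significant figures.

VSWR ≈ 5.59

βl = 2π × 0.456 = 164°
tan(βl) = -0.284
Z_in = Z_0·(Z_L + jZ_0·tanβl)/(Z_0 + jZ_L·tanβl) = 142 + j135 Ω
Γ_s = (Z_in − Z_s)/(Z_in + Z_s) = (92.2 + j135)/(192 + j135), |Γ_s| = 0.696
VSWR = (1 + |Γ_s|)/(1 − |Γ_s|)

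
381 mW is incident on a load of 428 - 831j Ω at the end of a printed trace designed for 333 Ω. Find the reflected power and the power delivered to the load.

P_reflected ≈ 210 mW; P_delivered ≈ 171 mW

|Γ| = |(95 − j831)/(761 − j831)| = 0.742
|Γ|² = 0.551
P_refl = |Γ|²·P_inc = 210 mW, P_del = (1 − |Γ|²)·P_inc = 171 mW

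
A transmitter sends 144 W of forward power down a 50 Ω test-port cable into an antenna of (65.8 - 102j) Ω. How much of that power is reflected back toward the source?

|Γ| = |(15.8 − j102)/(115.8 − j102)| = 0.669
|Γ|² = 0.447
P_refl = |Γ|²·P_inc = 64.4 W, P_del = (1 − |Γ|²)·P_inc = 79.6 W

P_reflected ≈ 64.4 W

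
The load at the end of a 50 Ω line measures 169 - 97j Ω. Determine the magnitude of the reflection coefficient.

Γ = (Z_L − Z_0)/(Z_L + Z_0) = (119 − j97)/(219 − j97)
|Γ| = 154/240

|Γ| ≈ 0.641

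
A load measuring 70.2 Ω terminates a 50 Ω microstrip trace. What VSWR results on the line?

For a purely resistive load, VSWR = R_L/Z_0 or Z_0/R_L (whichever > 1) = 70.2/50

VSWR ≈ 1.4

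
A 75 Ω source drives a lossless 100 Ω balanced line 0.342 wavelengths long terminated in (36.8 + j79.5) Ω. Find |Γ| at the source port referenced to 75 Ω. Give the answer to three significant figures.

βl = 2π × 0.342 = 123°
tan(βl) = -1.53
Z_in = Z_0·(Z_L + jZ_0·tanβl)/(Z_0 + jZ_L·tanβl) = 23.5 − j27.3 Ω
Γ_s = (Z_in − Z_s)/(Z_in + Z_s) = (-51.5 − j27.3)/(98.5 − j27.3), |Γ_s| = 0.57

|Γ| ≈ 0.57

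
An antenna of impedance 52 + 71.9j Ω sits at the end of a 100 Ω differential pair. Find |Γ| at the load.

|Γ| ≈ 0.514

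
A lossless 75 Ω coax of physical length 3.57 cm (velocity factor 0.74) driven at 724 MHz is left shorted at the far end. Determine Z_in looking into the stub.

Z_in ≈ +j67.3 Ω

λ = v/f = 0.74·c / 724 MHz = 0.307 m
βl = 2π·l/λ = 2π × 0.116 = 41.9°
tan(βl) = 0.898
For a shorted stub, Z_in = jZ_0·tan(βl)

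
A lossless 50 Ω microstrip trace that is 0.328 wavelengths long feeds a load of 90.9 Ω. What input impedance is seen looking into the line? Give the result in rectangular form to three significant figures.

Z_in ≈ 32.5 + j17.1 Ω

βl = 2π × 0.328 = 118°
tan(βl) = tan(118°) = -1.87
Z_in = Z_0·(Z_L + jZ_0·tanβl)/(Z_0 + jZ_L·tanβl)
     = 50·(90.9 − j93.7)/(50 − j170)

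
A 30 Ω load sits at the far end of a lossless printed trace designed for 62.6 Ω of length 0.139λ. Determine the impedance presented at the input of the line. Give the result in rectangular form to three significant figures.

βl = 2π × 0.139 = 50°
tan(βl) = tan(50°) = 1.19
Z_in = Z_0·(Z_L + jZ_0·tanβl)/(Z_0 + jZ_L·tanβl)
     = 62.6·(30 + j74.7)/(62.6 + j35.8)

Z_in ≈ 54.8 + j43.4 Ω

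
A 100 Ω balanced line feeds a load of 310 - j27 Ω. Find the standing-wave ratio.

VSWR ≈ 3.13

Γ = (Z_L − Z_0)/(Z_L + Z_0) = (210 − j27)/(410 − j27)
|Γ| = 212/411 = 0.515
VSWR = (1 + |Γ|)/(1 − |Γ|) = 1.52/0.485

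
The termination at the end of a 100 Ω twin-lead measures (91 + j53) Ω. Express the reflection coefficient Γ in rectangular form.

Γ ≈ 0.0277 + j0.27

Γ = (Z_L − Z_0)/(Z_L + Z_0) = (-9 + j53)/(191 + j53)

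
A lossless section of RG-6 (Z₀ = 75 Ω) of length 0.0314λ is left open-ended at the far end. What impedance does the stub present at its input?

βl = 2π × 0.0314 = 11.3°
tan(βl) = 0.2
For an open-ended stub, Z_in = −jZ_0·cot(βl) = −jZ_0/tan(βl)

Z_in ≈ −j375 Ω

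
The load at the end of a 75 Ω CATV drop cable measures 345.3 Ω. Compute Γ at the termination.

Γ = 0.643

Γ = (Z_L − Z_0)/(Z_L + Z_0) = (345.3 − 75)/(345.3 + 75) = 270.3/420.3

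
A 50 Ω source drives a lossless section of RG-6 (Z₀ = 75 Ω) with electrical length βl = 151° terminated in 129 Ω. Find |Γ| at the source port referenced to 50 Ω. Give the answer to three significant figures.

|Γ| ≈ 0.396

tan(βl) = -0.554
Z_in = Z_0·(Z_L + jZ_0·tanβl)/(Z_0 + jZ_L·tanβl) = 88.3 + j42.6 Ω
Γ_s = (Z_in − Z_s)/(Z_in + Z_s) = (38.3 + j42.6)/(138 + j42.6), |Γ_s| = 0.396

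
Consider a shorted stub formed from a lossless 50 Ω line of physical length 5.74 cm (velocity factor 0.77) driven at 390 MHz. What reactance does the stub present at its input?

X_in ≈ 34.9 Ω (inductive)

λ = v/f = 0.77·c / 390 MHz = 0.592 m
βl = 2π·l/λ = 2π × 0.0969 = 34.9°
tan(βl) = 0.697
For a shorted stub, Z_in = jZ_0·tan(βl)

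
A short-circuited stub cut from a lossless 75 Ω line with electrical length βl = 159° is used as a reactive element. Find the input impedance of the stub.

Z_in ≈ −j28.8 Ω

tan(βl) = -0.384
For a short-circuited stub, Z_in = jZ_0·tan(βl)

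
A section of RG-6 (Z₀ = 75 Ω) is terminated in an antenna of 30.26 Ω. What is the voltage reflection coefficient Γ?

Γ = -0.425

Γ = (Z_L − Z_0)/(Z_L + Z_0) = (30.26 − 75)/(30.26 + 75) = -44.74/105.3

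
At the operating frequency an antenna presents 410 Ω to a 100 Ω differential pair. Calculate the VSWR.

VSWR ≈ 4.1

Γ = (410 − 100)/(410 + 100) = 0.608
VSWR = (1 + 0.608)/(1 − 0.608)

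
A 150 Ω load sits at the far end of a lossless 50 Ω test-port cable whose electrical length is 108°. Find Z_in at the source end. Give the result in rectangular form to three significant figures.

tan(βl) = tan(108°) = -3.08
Z_in = Z_0·(Z_L + jZ_0·tanβl)/(Z_0 + jZ_L·tanβl)
     = 50·(150 − j154)/(50 − j462)

Z_in ≈ 18.2 + j14.3 Ω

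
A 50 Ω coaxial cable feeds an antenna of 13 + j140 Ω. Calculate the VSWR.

VSWR ≈ 34.2

Γ = (Z_L − Z_0)/(Z_L + Z_0) = (-37 + j140)/(63 + j140)
|Γ| = 145/154 = 0.943
VSWR = (1 + |Γ|)/(1 − |Γ|) = 1.94/0.0568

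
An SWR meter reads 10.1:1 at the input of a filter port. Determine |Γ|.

|Γ| = (S − 1)/(S + 1) = (10.1 − 1)/(10.1 + 1) = 9.1/11.1

|Γ| ≈ 0.82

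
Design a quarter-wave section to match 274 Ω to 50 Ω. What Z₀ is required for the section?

Z_qwt = √(Z_0·R_L) = √(50 × 274) = √13700

Z_qwt ≈ 117 Ω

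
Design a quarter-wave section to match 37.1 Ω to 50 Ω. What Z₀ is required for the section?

Z_qwt = √(Z_0·R_L) = √(50 × 37.1) = √1855

Z_qwt ≈ 43.1 Ω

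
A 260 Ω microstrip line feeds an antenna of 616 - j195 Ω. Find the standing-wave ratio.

Γ = (Z_L − Z_0)/(Z_L + Z_0) = (356 − j195)/(876 − j195)
|Γ| = 406/897 = 0.452
VSWR = (1 + |Γ|)/(1 − |Γ|) = 1.45/0.548

VSWR ≈ 2.65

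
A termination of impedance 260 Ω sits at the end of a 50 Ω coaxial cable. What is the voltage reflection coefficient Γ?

Γ = 0.677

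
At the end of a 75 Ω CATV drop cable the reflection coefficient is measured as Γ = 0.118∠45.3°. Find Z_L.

Z_L ≈ 87.2 + j14.8 Ω

Z_L = Z_0·(1 + Γ)/(1 − Γ) = 75·(1.08 + j0.0839)/(0.917 − j0.0839)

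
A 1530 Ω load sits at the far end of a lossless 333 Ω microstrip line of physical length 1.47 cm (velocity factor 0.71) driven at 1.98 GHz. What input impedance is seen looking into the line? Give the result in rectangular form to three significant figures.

Z_in ≈ 122 − j265 Ω

λ = v/f = 0.71·c / 1.98 GHz = 0.108 m
βl = 2π·l/λ = 2π × 0.137 = 49.2°
tan(βl) = tan(49.2°) = 1.16
Z_in = Z_0·(Z_L + jZ_0·tanβl)/(Z_0 + jZ_L·tanβl)
     = 333·(1530 + j386)/(333 + j1770)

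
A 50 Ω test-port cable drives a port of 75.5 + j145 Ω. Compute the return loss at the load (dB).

RL ≈ 2.3 dB

Γ = (25.5 + j145)/(125.5 + j145), |Γ| = 0.768
RL = −20·log₁₀|Γ| = −20·log₁₀(0.768)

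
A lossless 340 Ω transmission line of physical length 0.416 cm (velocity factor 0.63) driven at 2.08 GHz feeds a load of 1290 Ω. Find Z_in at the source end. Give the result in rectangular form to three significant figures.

Z_in ≈ 621 − j596 Ω

λ = v/f = 0.63·c / 2.08 GHz = 0.0909 m
βl = 2π·l/λ = 2π × 0.0458 = 16.5°
tan(βl) = tan(16.5°) = 0.296
Z_in = Z_0·(Z_L + jZ_0·tanβl)/(Z_0 + jZ_L·tanβl)
     = 340·(1290 + j101)/(340 + j382)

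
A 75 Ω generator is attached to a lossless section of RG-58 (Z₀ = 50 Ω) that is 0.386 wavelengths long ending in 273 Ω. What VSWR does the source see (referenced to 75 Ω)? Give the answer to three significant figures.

VSWR ≈ 5.63

βl = 2π × 0.386 = 139°
tan(βl) = -0.871
Z_in = Z_0·(Z_L + jZ_0·tanβl)/(Z_0 + jZ_L·tanβl) = 20.3 + j53.2 Ω
Γ_s = (Z_in − Z_s)/(Z_in + Z_s) = (-54.7 + j53.2)/(95.3 + j53.2), |Γ_s| = 0.698
VSWR = (1 + |Γ_s|)/(1 − |Γ_s|)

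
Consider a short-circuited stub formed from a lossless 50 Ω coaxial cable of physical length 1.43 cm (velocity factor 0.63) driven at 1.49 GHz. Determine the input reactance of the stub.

λ = v/f = 0.63·c / 1.49 GHz = 0.127 m
βl = 2π·l/λ = 2π × 0.113 = 40.6°
tan(βl) = 0.857
For a short-circuited stub, Z_in = jZ_0·tan(βl)

X_in ≈ 42.8 Ω (inductive)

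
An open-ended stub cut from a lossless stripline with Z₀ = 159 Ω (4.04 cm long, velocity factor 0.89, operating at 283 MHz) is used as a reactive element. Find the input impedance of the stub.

λ = v/f = 0.89·c / 283 MHz = 0.943 m
βl = 2π·l/λ = 2π × 0.0428 = 15.4°
tan(βl) = 0.276
For an open-ended stub, Z_in = −jZ_0·cot(βl) = −jZ_0/tan(βl)

Z_in ≈ −j577 Ω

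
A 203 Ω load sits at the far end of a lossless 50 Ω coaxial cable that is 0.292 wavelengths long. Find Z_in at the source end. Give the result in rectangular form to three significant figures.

βl = 2π × 0.292 = 105°
tan(βl) = tan(105°) = -3.7
Z_in = Z_0·(Z_L + jZ_0·tanβl)/(Z_0 + jZ_L·tanβl)
     = 50·(203 − j185)/(50 − j751)

Z_in ≈ 13.2 + j12.6 Ω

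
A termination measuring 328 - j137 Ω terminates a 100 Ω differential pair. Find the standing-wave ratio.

VSWR ≈ 3.9

Γ = (Z_L − Z_0)/(Z_L + Z_0) = (228 − j137)/(428 − j137)
|Γ| = 266/449 = 0.592
VSWR = (1 + |Γ|)/(1 − |Γ|) = 1.59/0.408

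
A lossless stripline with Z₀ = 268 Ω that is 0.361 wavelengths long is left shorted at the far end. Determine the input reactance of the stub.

βl = 2π × 0.361 = 130°
tan(βl) = -1.19
For a shorted stub, Z_in = jZ_0·tan(βl)

X_in ≈ -320 Ω (capacitive)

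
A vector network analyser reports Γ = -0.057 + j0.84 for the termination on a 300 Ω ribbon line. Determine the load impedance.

Z_L = Z_0·(1 + Γ)/(1 − Γ) = 300·(0.943 + j0.84)/(1.06 − j0.84)

Z_L ≈ 47.9 + j276 Ω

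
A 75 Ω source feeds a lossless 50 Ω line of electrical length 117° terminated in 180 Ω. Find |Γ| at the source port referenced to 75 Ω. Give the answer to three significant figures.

tan(βl) = -1.96
Z_in = Z_0·(Z_L + jZ_0·tanβl)/(Z_0 + jZ_L·tanβl) = 17.2 + j23 Ω
Γ_s = (Z_in − Z_s)/(Z_in + Z_s) = (-57.8 + j23)/(92.2 + j23), |Γ_s| = 0.656

|Γ| ≈ 0.656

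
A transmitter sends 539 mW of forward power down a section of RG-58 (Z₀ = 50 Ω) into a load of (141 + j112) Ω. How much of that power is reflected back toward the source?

P_reflected ≈ 229 mW

|Γ| = |(91 + j112)/(191 + j112)| = 0.652
|Γ|² = 0.425
P_refl = |Γ|²·P_inc = 229 mW, P_del = (1 − |Γ|²)·P_inc = 310 mW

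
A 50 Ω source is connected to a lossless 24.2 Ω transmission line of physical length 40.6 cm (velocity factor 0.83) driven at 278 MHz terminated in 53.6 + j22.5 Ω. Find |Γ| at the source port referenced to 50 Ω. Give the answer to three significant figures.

λ = v/f = 0.83·c / 278 MHz = 0.896 m
βl = 2π·l/λ = 2π × 0.453 = 163°
tan(βl) = -0.302
Z_in = Z_0·(Z_L + jZ_0·tanβl)/(Z_0 + jZ_L·tanβl) = 28 + j26.5 Ω
Γ_s = (Z_in − Z_s)/(Z_in + Z_s) = (-22 + j26.5)/(78 + j26.5), |Γ_s| = 0.418

|Γ| ≈ 0.418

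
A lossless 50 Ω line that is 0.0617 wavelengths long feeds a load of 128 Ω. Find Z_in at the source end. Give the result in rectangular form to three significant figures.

Z_in ≈ 71.4 − j54.2 Ω

βl = 2π × 0.0617 = 22.2°
tan(βl) = tan(22.2°) = 0.408
Z_in = Z_0·(Z_L + jZ_0·tanβl)/(Z_0 + jZ_L·tanβl)
     = 50·(128 + j20.4)/(50 + j52.3)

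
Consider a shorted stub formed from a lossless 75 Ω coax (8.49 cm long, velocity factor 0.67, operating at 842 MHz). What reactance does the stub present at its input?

X_in ≈ -95.9 Ω (capacitive)

λ = v/f = 0.67·c / 842 MHz = 0.239 m
βl = 2π·l/λ = 2π × 0.356 = 128°
tan(βl) = -1.28
For a shorted stub, Z_in = jZ_0·tan(βl)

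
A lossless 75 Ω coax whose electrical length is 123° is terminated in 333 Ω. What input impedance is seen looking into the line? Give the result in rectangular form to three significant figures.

Z_in ≈ 23.5 + j45.3 Ω

tan(βl) = tan(123°) = -1.54
Z_in = Z_0·(Z_L + jZ_0·tanβl)/(Z_0 + jZ_L·tanβl)
     = 75·(333 − j115)/(75 − j513)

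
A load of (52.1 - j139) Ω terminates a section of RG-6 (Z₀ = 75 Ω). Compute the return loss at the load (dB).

Γ = (-22.9 − j139)/(127.1 − j139), |Γ| = 0.748
RL = −20·log₁₀|Γ| = −20·log₁₀(0.748)

RL ≈ 2.52 dB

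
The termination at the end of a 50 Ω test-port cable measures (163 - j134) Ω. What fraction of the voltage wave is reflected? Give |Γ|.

|Γ| ≈ 0.697

Γ = (Z_L − Z_0)/(Z_L + Z_0) = (113 − j134)/(213 − j134)
|Γ| = 175/252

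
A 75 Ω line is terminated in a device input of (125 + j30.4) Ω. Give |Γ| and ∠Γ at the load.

Γ = (Z_L − Z_0)/(Z_L + Z_0) = (50 + j30.4)/(200 + j30.4)
|Γ| = 58.5/202 = 0.289

Γ ≈ 0.289 ∠ 22.7°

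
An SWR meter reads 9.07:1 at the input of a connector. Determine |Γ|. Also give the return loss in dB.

|Γ| = (S − 1)/(S + 1) = (9.07 − 1)/(9.07 + 1) = 8.07/10.1
RL = −20·log₁₀|Γ| = −20·log₁₀(0.801)

|Γ| ≈ 0.801; return loss ≈ 1.92 dB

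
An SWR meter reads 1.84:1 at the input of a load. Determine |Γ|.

|Γ| = (S − 1)/(S + 1) = (1.84 − 1)/(1.84 + 1) = 0.84/2.84

|Γ| ≈ 0.296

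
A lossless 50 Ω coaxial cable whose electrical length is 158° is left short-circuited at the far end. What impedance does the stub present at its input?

Z_in ≈ −j20.2 Ω

tan(βl) = -0.404
For a short-circuited stub, Z_in = jZ_0·tan(βl)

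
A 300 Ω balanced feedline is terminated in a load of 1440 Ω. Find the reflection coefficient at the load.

Γ = (Z_L − Z_0)/(Z_L + Z_0) = (1440 − 300)/(1440 + 300) = 1140/1740

Γ = 0.655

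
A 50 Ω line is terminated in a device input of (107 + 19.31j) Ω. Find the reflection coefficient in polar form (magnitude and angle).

Γ ≈ 0.38 ∠ 11.7°

Γ = (Z_L − Z_0)/(Z_L + Z_0) = (57 + j19.31)/(157 + j19.31)
|Γ| = 60.2/158 = 0.38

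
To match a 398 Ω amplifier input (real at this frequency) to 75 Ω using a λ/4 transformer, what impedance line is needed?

Z_qwt = √(Z_0·R_L) = √(75 × 398) = √29850

Z_qwt ≈ 173 Ω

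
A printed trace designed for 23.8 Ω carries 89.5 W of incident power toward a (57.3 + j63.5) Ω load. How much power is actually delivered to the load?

|Γ| = |(33.5 + j63.5)/(81.1 + j63.5)| = 0.697
|Γ|² = 0.486
P_refl = |Γ|²·P_inc = 43.5 W, P_del = (1 − |Γ|²)·P_inc = 46 W

P_delivered ≈ 46 W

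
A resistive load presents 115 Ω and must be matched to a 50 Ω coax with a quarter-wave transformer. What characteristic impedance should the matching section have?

Z_qwt ≈ 75.8 Ω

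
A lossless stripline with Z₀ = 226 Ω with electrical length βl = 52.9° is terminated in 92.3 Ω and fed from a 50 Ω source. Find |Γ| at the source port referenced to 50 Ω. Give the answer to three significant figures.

tan(βl) = 1.32
Z_in = Z_0·(Z_L + jZ_0·tanβl)/(Z_0 + jZ_L·tanβl) = 196 + j193 Ω
Γ_s = (Z_in − Z_s)/(Z_in + Z_s) = (146 + j193)/(246 + j193), |Γ_s| = 0.774

|Γ| ≈ 0.774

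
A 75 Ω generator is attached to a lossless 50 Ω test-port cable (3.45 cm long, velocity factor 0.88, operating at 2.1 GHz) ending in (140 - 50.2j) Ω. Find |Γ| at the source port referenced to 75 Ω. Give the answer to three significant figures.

|Γ| ≈ 0.644

λ = v/f = 0.88·c / 2.1 GHz = 0.126 m
βl = 2π·l/λ = 2π × 0.274 = 98.8°
tan(βl) = -6.46
Z_in = Z_0·(Z_L + jZ_0·tanβl)/(Z_0 + jZ_L·tanβl) = 16.7 + j12.8 Ω
Γ_s = (Z_in − Z_s)/(Z_in + Z_s) = (-58.3 + j12.8)/(91.7 + j12.8), |Γ_s| = 0.644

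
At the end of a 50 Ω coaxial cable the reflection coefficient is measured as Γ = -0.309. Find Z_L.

Z_L = Z_0·(1 + Γ)/(1 − Γ) = 50·(0.691)/(1.31)

Z_L ≈ 26.4 Ω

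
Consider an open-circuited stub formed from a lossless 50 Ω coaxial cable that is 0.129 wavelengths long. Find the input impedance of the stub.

Z_in ≈ −j47.5 Ω

βl = 2π × 0.129 = 46.4°
tan(βl) = 1.05
For an open-circuited stub, Z_in = −jZ_0·cot(βl) = −jZ_0/tan(βl)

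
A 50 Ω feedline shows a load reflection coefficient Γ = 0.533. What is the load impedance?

Z_L ≈ 164 Ω

Z_L = Z_0·(1 + Γ)/(1 − Γ) = 50·(1.53)/(0.467)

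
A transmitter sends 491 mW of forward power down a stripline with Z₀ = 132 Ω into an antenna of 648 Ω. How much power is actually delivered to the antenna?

Γ = (648 − 132)/(648 + 132) = 0.662
|Γ|² = 0.438
P_refl = |Γ|²·P_inc = 215 mW, P_del = (1 − |Γ|²)·P_inc = 276 mW

P_delivered ≈ 276 mW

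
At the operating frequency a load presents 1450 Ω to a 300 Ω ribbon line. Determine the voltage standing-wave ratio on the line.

Γ = (1450 − 300)/(1450 + 300) = 0.657
VSWR = (1 + 0.657)/(1 − 0.657)

VSWR ≈ 4.83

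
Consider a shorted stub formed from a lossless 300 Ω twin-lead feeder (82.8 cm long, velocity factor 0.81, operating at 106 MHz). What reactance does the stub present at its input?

λ = v/f = 0.81·c / 106 MHz = 2.29 m
βl = 2π·l/λ = 2π × 0.361 = 130°
tan(βl) = -1.19
For a shorted stub, Z_in = jZ_0·tan(βl)

X_in ≈ -357 Ω (capacitive)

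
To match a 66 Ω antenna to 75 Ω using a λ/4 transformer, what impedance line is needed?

Z_qwt = √(Z_0·R_L) = √(75 × 66) = √4950

Z_qwt ≈ 70.4 Ω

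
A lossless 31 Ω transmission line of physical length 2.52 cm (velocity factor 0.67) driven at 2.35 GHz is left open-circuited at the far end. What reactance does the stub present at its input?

λ = v/f = 0.67·c / 2.35 GHz = 0.0855 m
βl = 2π·l/λ = 2π × 0.295 = 106°
tan(βl) = -3.47
For an open-circuited stub, Z_in = −jZ_0·cot(βl) = −jZ_0/tan(βl)

X_in ≈ 8.93 Ω (inductive)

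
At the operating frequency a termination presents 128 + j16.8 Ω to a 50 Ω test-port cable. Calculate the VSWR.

Γ = (Z_L − Z_0)/(Z_L + Z_0) = (78 + j16.8)/(178 + j16.8)
|Γ| = 79.8/179 = 0.446
VSWR = (1 + |Γ|)/(1 − |Γ|) = 1.45/0.554

VSWR ≈ 2.61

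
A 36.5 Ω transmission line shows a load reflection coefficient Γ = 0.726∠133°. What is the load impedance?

Z_L = Z_0·(1 + Γ)/(1 − Γ) = 36.5·(0.505 + j0.531)/(1.5 − j0.531)

Z_L ≈ 6.86 + j15.4 Ω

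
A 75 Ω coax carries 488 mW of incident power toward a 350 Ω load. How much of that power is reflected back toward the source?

Γ = (350 − 75)/(350 + 75) = 0.647
|Γ|² = 0.419
P_refl = |Γ|²·P_inc = 204 mW, P_del = (1 − |Γ|²)·P_inc = 284 mW

P_reflected ≈ 204 mW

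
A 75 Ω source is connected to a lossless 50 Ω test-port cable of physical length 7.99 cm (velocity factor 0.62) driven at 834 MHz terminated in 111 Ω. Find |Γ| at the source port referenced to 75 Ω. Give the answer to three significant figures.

λ = v/f = 0.62·c / 834 MHz = 0.223 m
βl = 2π·l/λ = 2π × 0.358 = 129°
tan(βl) = -1.24
Z_in = Z_0·(Z_L + jZ_0·tanβl)/(Z_0 + jZ_L·tanβl) = 32.9 + j28.5 Ω
Γ_s = (Z_in − Z_s)/(Z_in + Z_s) = (-42.1 + j28.5)/(108 + j28.5), |Γ_s| = 0.455

|Γ| ≈ 0.455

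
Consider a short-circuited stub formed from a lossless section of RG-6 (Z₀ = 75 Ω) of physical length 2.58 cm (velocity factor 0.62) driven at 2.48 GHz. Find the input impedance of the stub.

λ = v/f = 0.62·c / 2.48 GHz = 0.075 m
βl = 2π·l/λ = 2π × 0.344 = 124°
tan(βl) = -1.49
For a short-circuited stub, Z_in = jZ_0·tan(βl)

Z_in ≈ −j112 Ω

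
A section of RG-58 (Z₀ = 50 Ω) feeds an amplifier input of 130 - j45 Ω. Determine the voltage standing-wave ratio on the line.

Γ = (Z_L − Z_0)/(Z_L + Z_0) = (80 − j45)/(180 − j45)
|Γ| = 91.8/186 = 0.495
VSWR = (1 + |Γ|)/(1 − |Γ|) = 1.49/0.505

VSWR ≈ 2.96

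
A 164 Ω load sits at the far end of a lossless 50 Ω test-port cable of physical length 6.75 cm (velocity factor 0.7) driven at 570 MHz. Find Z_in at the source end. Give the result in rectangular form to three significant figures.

Z_in ≈ 17.9 − j19.9 Ω

λ = v/f = 0.7·c / 570 MHz = 0.368 m
βl = 2π·l/λ = 2π × 0.183 = 66°
tan(βl) = tan(66°) = 2.24
Z_in = Z_0·(Z_L + jZ_0·tanβl)/(Z_0 + jZ_L·tanβl)
     = 50·(164 + j112)/(50 + j368)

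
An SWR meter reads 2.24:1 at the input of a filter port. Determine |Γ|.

|Γ| ≈ 0.383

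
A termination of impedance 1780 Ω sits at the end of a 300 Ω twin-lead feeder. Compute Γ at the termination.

Γ = 0.712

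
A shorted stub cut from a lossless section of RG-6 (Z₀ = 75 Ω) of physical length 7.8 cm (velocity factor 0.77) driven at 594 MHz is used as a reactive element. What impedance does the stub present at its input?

Z_in ≈ +j234 Ω

λ = v/f = 0.77·c / 594 MHz = 0.389 m
βl = 2π·l/λ = 2π × 0.201 = 72.2°
tan(βl) = 3.12
For a shorted stub, Z_in = jZ_0·tan(βl)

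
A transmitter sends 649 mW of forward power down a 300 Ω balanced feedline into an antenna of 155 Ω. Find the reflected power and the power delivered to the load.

P_reflected ≈ 65.9 mW; P_delivered ≈ 583 mW

Γ = (155 − 300)/(155 + 300) = -0.319
|Γ|² = 0.102
P_refl = |Γ|²·P_inc = 65.9 mW, P_del = (1 − |Γ|²)·P_inc = 583 mW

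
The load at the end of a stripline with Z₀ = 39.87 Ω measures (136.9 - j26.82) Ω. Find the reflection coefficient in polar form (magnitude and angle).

Γ ≈ 0.563 ∠ -6.82°

Γ = (Z_L − Z_0)/(Z_L + Z_0) = (97.03 − j26.82)/(176.8 − j26.82)
|Γ| = 101/179 = 0.563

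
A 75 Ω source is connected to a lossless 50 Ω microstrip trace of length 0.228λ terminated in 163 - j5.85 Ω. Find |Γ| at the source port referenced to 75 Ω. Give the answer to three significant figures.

βl = 2π × 0.228 = 82.1°
tan(βl) = 7.19
Z_in = Z_0·(Z_L + jZ_0·tanβl)/(Z_0 + jZ_L·tanβl) = 15.5 − j5.74 Ω
Γ_s = (Z_in − Z_s)/(Z_in + Z_s) = (-59.5 − j5.74)/(90.5 − j5.74), |Γ_s| = 0.658

|Γ| ≈ 0.658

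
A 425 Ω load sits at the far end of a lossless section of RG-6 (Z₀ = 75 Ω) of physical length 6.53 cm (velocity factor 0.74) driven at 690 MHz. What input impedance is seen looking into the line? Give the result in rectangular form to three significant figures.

Z_in ≈ 14.4 − j22.1 Ω

λ = v/f = 0.74·c / 690 MHz = 0.322 m
βl = 2π·l/λ = 2π × 0.203 = 73.1°
tan(βl) = tan(73.1°) = 3.28
Z_in = Z_0·(Z_L + jZ_0·tanβl)/(Z_0 + jZ_L·tanβl)
     = 75·(425 + j246)/(75 + j1400)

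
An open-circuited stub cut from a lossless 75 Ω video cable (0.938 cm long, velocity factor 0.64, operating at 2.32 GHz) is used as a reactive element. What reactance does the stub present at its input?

X_in ≈ -86.9 Ω (capacitive)

λ = v/f = 0.64·c / 2.32 GHz = 0.0828 m
βl = 2π·l/λ = 2π × 0.113 = 40.8°
tan(βl) = 0.863
For an open-circuited stub, Z_in = −jZ_0·cot(βl) = −jZ_0/tan(βl)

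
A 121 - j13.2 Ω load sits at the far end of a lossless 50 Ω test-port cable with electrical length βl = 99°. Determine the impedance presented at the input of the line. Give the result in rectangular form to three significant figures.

tan(βl) = tan(99°) = -6.31
Z_in = Z_0·(Z_L + jZ_0·tanβl)/(Z_0 + jZ_L·tanβl)
     = 50·(121 − j329)/(-33.3 − j764)

Z_in ≈ 21.1 + j8.84 Ω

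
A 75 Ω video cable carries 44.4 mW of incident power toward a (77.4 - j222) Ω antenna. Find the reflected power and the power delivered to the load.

P_reflected ≈ 30.2 mW; P_delivered ≈ 14.2 mW

|Γ| = |(2.4 − j222)/(152.4 − j222)| = 0.824
|Γ|² = 0.68
P_refl = |Γ|²·P_inc = 30.2 mW, P_del = (1 − |Γ|²)·P_inc = 14.2 mW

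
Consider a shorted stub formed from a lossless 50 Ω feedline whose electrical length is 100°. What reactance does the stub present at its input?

tan(βl) = -5.67
For a shorted stub, Z_in = jZ_0·tan(βl)

X_in ≈ -284 Ω (capacitive)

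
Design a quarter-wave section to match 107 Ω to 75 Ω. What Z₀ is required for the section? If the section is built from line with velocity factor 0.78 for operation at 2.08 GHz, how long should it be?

Z_qwt ≈ 89.6 Ω; length ≈ 2.81 cm

Z_qwt = √(Z_0·R_L) = √(75 × 107) = √8025
λ = 0.78·c/f = 0.113 m, so l = λ/4 = 0.0281 m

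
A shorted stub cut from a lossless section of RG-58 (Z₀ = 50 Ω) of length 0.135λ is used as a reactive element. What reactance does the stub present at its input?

βl = 2π × 0.135 = 48.6°
tan(βl) = 1.13
For a shorted stub, Z_in = jZ_0·tan(βl)

X_in ≈ 56.7 Ω (inductive)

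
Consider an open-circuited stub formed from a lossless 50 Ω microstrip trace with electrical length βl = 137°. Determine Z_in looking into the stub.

tan(βl) = -0.933
For an open-circuited stub, Z_in = −jZ_0·cot(βl) = −jZ_0/tan(βl)

Z_in ≈ +j53.6 Ω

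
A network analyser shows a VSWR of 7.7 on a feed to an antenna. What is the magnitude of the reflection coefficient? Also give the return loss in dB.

|Γ| ≈ 0.77; return loss ≈ 2.27 dB

|Γ| = (S − 1)/(S + 1) = (7.7 − 1)/(7.7 + 1) = 6.7/8.7
RL = −20·log₁₀|Γ| = −20·log₁₀(0.77)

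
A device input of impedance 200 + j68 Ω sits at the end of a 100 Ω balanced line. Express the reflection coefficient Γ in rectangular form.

Γ = (Z_L − Z_0)/(Z_L + Z_0) = (100 + j68)/(300 + j68)

Γ ≈ 0.366 + j0.144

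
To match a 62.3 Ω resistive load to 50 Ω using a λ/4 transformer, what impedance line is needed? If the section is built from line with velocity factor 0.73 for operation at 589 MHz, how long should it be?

Z_qwt = √(Z_0·R_L) = √(50 × 62.3) = √3115
λ = 0.73·c/f = 0.372 m, so l = λ/4 = 0.093 m

Z_qwt ≈ 55.8 Ω; length ≈ 9.3 cm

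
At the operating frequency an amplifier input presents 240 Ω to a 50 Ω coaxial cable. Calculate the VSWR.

For a purely resistive load, VSWR = R_L/Z_0 or Z_0/R_L (whichever > 1) = 240/50

VSWR ≈ 4.8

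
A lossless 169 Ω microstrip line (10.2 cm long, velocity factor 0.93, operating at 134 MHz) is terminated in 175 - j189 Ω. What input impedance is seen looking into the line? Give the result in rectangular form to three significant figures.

λ = v/f = 0.93·c / 134 MHz = 2.08 m
βl = 2π·l/λ = 2π × 0.049 = 17.6°
tan(βl) = tan(17.6°) = 0.318
Z_in = Z_0·(Z_L + jZ_0·tanβl)/(Z_0 + jZ_L·tanβl)
     = 169·(175 − j135)/(229 + j55.6)

Z_in ≈ 99 − j124 Ω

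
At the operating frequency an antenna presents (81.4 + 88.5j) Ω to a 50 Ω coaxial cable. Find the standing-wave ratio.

Γ = (Z_L − Z_0)/(Z_L + Z_0) = (31.4 + j88.5)/(131.4 + j88.5)
|Γ| = 93.9/158 = 0.593
VSWR = (1 + |Γ|)/(1 − |Γ|) = 1.59/0.407

VSWR ≈ 3.91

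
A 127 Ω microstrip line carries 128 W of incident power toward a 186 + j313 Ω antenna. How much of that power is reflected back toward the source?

|Γ| = |(59 + j313)/(313 + j313)| = 0.72
|Γ|² = 0.518
P_refl = |Γ|²·P_inc = 66.3 W, P_del = (1 − |Γ|²)·P_inc = 61.7 W

P_reflected ≈ 66.3 W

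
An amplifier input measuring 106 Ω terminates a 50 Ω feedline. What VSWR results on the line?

For a purely resistive load, VSWR = R_L/Z_0 or Z_0/R_L (whichever > 1) = 106/50

VSWR ≈ 2.12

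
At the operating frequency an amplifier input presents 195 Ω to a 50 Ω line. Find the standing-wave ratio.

VSWR ≈ 3.9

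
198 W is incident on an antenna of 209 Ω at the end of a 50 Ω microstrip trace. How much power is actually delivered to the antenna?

Γ = (209 − 50)/(209 + 50) = 0.614
|Γ|² = 0.377
P_refl = |Γ|²·P_inc = 74.6 W, P_del = (1 − |Γ|²)·P_inc = 123 W

P_delivered ≈ 123 W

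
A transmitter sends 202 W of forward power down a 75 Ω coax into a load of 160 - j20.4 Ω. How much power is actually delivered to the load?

|Γ| = |(85 − j20.4)/(235 − j20.4)| = 0.371
|Γ|² = 0.137
P_refl = |Γ|²·P_inc = 27.7 W, P_del = (1 − |Γ|²)·P_inc = 174 W

P_delivered ≈ 174 W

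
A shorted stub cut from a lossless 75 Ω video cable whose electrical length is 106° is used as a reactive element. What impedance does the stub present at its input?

Z_in ≈ −j262 Ω

tan(βl) = -3.49
For a shorted stub, Z_in = jZ_0·tan(βl)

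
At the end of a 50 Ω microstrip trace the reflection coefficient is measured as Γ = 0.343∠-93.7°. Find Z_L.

Z_L = Z_0·(1 + Γ)/(1 − Γ) = 50·(0.978 − j0.342)/(1.02 + j0.342)

Z_L ≈ 38 − j29.5 Ω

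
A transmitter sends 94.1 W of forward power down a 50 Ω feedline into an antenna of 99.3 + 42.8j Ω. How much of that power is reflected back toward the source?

|Γ| = |(49.3 + j42.8)/(149.3 + j42.8)| = 0.42
|Γ|² = 0.177
P_refl = |Γ|²·P_inc = 16.6 W, P_del = (1 − |Γ|²)·P_inc = 77.5 W

P_reflected ≈ 16.6 W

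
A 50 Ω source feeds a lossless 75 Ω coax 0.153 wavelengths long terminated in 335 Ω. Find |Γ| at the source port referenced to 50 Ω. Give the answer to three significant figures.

|Γ| ≈ 0.618

βl = 2π × 0.153 = 55.1°
tan(βl) = 1.43
Z_in = Z_0·(Z_L + jZ_0·tanβl)/(Z_0 + jZ_L·tanβl) = 24.4 − j48.5 Ω
Γ_s = (Z_in − Z_s)/(Z_in + Z_s) = (-25.6 − j48.5)/(74.4 − j48.5), |Γ_s| = 0.618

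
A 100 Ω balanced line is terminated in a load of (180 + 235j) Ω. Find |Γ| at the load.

|Γ| ≈ 0.679

Γ = (Z_L − Z_0)/(Z_L + Z_0) = (80 + j235)/(280 + j235)
|Γ| = 248/366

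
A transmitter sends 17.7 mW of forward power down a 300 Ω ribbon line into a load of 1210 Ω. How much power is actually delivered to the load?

P_delivered ≈ 11.3 mW

Γ = (1210 − 300)/(1210 + 300) = 0.603
|Γ|² = 0.363
P_refl = |Γ|²·P_inc = 6.43 mW, P_del = (1 − |Γ|²)·P_inc = 11.3 mW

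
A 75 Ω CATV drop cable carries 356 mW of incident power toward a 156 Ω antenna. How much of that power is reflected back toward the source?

P_reflected ≈ 43.8 mW

Γ = (156 − 75)/(156 + 75) = 0.351
|Γ|² = 0.123
P_refl = |Γ|²·P_inc = 43.8 mW, P_del = (1 − |Γ|²)·P_inc = 312 mW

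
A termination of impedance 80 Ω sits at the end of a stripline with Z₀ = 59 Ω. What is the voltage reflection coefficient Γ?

Γ = (Z_L − Z_0)/(Z_L + Z_0) = (80 − 59)/(80 + 59) = 21/139

Γ = 0.151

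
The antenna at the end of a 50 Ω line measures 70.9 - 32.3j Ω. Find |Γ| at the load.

Γ = (Z_L − Z_0)/(Z_L + Z_0) = (20.9 − j32.3)/(120.9 − j32.3)
|Γ| = 38.5/125

|Γ| ≈ 0.307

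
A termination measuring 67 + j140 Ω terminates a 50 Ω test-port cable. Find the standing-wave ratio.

Γ = (Z_L − Z_0)/(Z_L + Z_0) = (17 + j140)/(117 + j140)
|Γ| = 141/182 = 0.773
VSWR = (1 + |Γ|)/(1 − |Γ|) = 1.77/0.227

VSWR ≈ 7.81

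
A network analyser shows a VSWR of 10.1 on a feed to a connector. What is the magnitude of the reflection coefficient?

|Γ| = (S − 1)/(S + 1) = (10.1 − 1)/(10.1 + 1) = 9.1/11.1

|Γ| ≈ 0.82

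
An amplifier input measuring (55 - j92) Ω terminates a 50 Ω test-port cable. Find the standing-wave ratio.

VSWR ≈ 4.88

Γ = (Z_L − Z_0)/(Z_L + Z_0) = (5 − j92)/(105 − j92)
|Γ| = 92.1/140 = 0.66
VSWR = (1 + |Γ|)/(1 − |Γ|) = 1.66/0.34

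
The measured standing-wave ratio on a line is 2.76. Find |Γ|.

|Γ| = (S − 1)/(S + 1) = (2.76 − 1)/(2.76 + 1) = 1.76/3.76

|Γ| ≈ 0.468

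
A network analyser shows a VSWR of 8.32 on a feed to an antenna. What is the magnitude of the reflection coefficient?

|Γ| = (S − 1)/(S + 1) = (8.32 − 1)/(8.32 + 1) = 7.32/9.32

|Γ| ≈ 0.785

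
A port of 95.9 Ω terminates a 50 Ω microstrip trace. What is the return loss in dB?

RL ≈ 10 dB

Γ = (95.9 − 50)/(95.9 + 50) = 0.315
RL = −20·log₁₀|Γ| = −20·log₁₀(0.315)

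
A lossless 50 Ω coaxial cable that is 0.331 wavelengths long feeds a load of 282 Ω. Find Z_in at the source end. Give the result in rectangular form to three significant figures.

Z_in ≈ 11.5 + j26.8 Ω

βl = 2π × 0.331 = 119°
tan(βl) = tan(119°) = -1.79
Z_in = Z_0·(Z_L + jZ_0·tanβl)/(Z_0 + jZ_L·tanβl)
     = 50·(282 − j89.6)/(50 − j505)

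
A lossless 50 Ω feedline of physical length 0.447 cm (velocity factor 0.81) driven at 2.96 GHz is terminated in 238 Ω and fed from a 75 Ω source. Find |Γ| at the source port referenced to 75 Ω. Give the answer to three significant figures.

λ = v/f = 0.81·c / 2.96 GHz = 0.0821 m
βl = 2π·l/λ = 2π × 0.0544 = 19.6°
tan(βl) = 0.356
Z_in = Z_0·(Z_L + jZ_0·tanβl)/(Z_0 + jZ_L·tanβl) = 69.2 − j99.6 Ω
Γ_s = (Z_in − Z_s)/(Z_in + Z_s) = (-5.76 − j99.6)/(144 − j99.6), |Γ_s| = 0.569

|Γ| ≈ 0.569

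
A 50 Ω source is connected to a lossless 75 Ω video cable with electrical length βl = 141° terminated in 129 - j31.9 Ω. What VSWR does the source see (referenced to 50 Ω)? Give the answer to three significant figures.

VSWR ≈ 2.52

tan(βl) = -0.81
Z_in = Z_0·(Z_L + jZ_0·tanβl)/(Z_0 + jZ_L·tanβl) = 90.1 + j50.2 Ω
Γ_s = (Z_in − Z_s)/(Z_in + Z_s) = (40.1 + j50.2)/(140 + j50.2), |Γ_s| = 0.432
VSWR = (1 + |Γ_s|)/(1 − |Γ_s|)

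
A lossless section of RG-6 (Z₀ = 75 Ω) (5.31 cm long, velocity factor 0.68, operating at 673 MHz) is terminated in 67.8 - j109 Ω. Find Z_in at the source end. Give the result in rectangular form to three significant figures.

λ = v/f = 0.68·c / 673 MHz = 0.303 m
βl = 2π·l/λ = 2π × 0.175 = 63.1°
tan(βl) = tan(63.1°) = 1.97
Z_in = Z_0·(Z_L + jZ_0·tanβl)/(Z_0 + jZ_L·tanβl)
     = 75·(67.8 + j38.6)/(290 + j133)

Z_in ≈ 18.3 + j1.57 Ω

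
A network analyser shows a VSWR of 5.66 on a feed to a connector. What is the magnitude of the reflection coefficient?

|Γ| = (S − 1)/(S + 1) = (5.66 − 1)/(5.66 + 1) = 4.66/6.66

|Γ| ≈ 0.7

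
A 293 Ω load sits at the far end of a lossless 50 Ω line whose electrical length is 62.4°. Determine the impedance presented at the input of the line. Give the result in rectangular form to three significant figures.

Z_in ≈ 10.8 − j25.2 Ω

tan(βl) = tan(62.4°) = 1.91
Z_in = Z_0·(Z_L + jZ_0·tanβl)/(Z_0 + jZ_L·tanβl)
     = 50·(293 + j95.6)/(50 + j560)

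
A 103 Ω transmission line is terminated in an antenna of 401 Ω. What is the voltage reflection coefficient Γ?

Γ = 0.591

Γ = (Z_L − Z_0)/(Z_L + Z_0) = (401 − 103)/(401 + 103) = 298/504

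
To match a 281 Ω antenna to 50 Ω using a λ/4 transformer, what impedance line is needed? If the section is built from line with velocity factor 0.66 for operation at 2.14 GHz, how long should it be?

Z_qwt = √(Z_0·R_L) = √(50 × 281) = √14050
λ = 0.66·c/f = 0.0925 m, so l = λ/4 = 0.0231 m

Z_qwt ≈ 119 Ω; length ≈ 2.31 cm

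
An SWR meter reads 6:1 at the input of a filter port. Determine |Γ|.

|Γ| = (S − 1)/(S + 1) = (6 − 1)/(6 + 1) = 5/7

|Γ| ≈ 0.714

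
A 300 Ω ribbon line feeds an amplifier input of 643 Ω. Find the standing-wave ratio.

VSWR ≈ 2.14

For a purely resistive load, VSWR = R_L/Z_0 or Z_0/R_L (whichever > 1) = 643/300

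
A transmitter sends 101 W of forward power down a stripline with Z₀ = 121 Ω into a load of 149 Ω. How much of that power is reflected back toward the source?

Γ = (149 − 121)/(149 + 121) = 0.104
|Γ|² = 0.0108
P_refl = |Γ|²·P_inc = 1.09 W, P_del = (1 − |Γ|²)·P_inc = 99.9 W

P_reflected ≈ 1.09 W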